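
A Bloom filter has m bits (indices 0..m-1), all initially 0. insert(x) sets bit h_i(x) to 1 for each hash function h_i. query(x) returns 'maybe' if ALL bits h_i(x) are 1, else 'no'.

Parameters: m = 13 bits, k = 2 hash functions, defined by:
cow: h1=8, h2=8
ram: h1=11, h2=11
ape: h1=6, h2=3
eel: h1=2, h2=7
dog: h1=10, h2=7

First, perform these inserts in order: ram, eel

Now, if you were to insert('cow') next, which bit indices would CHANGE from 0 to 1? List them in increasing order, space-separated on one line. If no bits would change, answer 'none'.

Answer: 8

Derivation:
Start: bits=0000000000000
After insert 'ram': sets bits 11 -> bits=0000000000010
After insert 'eel': sets bits 2 7 -> bits=0010000100010
insert 'cow' would touch bits 8; currently bit8=0
Bits that are 0 among those (would change 0->1): 8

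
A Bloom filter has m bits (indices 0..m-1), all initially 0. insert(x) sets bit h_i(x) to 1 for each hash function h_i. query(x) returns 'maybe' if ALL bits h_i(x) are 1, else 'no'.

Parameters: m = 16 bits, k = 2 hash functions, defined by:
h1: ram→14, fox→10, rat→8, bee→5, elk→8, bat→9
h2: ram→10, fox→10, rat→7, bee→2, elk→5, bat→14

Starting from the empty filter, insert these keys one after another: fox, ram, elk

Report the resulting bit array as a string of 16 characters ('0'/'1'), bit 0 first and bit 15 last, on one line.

Answer: 0000010010100010

Derivation:
Start: bits=0000000000000000
After insert 'fox': sets bits 10 -> bits=0000000000100000
After insert 'ram': sets bits 10 14 -> bits=0000000000100010
After insert 'elk': sets bits 5 8 -> bits=0000010010100010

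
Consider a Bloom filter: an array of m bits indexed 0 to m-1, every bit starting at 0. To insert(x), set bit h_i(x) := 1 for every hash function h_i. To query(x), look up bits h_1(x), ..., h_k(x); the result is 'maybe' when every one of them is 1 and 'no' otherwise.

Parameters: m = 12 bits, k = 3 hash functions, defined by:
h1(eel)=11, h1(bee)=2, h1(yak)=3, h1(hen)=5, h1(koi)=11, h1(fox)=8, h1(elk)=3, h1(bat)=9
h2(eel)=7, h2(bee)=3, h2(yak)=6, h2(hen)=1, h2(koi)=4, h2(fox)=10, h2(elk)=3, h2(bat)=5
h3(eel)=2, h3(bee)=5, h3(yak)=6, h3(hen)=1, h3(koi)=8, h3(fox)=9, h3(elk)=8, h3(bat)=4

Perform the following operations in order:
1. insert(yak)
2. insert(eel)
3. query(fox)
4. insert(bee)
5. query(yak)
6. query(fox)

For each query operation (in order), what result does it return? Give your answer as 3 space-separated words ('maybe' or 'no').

Answer: no maybe no

Derivation:
Start: bits=000000000000
Op 1: insert yak -> sets bits 3 6 -> bits=000100100000
Op 2: insert eel -> sets bits 2 7 11 -> bits=001100110001
Op 3: query fox -> checks bit8=0, bit9=0, bit10=0 (has a 0) -> no
Op 4: insert bee -> sets bits 2 3 5 -> bits=001101110001
Op 5: query yak -> checks bit3=1, bit6=1 (all 1) -> maybe
Op 6: query fox -> checks bit8=0, bit9=0, bit10=0 (has a 0) -> no
Query results in order: no maybe no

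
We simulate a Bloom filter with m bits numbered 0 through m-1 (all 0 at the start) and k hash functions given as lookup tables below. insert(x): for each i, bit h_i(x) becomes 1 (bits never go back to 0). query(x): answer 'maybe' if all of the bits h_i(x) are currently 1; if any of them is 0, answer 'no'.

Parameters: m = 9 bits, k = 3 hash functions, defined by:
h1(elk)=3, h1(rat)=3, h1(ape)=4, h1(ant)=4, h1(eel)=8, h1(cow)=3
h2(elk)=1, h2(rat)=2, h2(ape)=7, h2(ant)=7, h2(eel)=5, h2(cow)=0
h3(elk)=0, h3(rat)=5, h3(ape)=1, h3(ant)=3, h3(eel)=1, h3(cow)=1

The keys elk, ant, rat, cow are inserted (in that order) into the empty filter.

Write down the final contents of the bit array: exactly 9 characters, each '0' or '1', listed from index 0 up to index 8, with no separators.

Start: bits=000000000
After insert 'elk': sets bits 0 1 3 -> bits=110100000
After insert 'ant': sets bits 3 4 7 -> bits=110110010
After insert 'rat': sets bits 2 3 5 -> bits=111111010
After insert 'cow': sets bits 0 1 3 -> bits=111111010

Answer: 111111010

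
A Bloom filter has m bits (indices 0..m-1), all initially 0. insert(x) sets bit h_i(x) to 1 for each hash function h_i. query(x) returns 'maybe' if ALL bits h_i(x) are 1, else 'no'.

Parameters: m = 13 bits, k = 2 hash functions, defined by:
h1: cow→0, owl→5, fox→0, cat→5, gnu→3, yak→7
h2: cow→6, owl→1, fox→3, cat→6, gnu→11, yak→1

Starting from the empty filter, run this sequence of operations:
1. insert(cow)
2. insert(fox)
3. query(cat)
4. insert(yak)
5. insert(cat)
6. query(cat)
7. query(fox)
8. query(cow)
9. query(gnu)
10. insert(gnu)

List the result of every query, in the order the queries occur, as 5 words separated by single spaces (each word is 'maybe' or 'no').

Start: bits=0000000000000
Op 1: insert cow -> sets bits 0 6 -> bits=1000001000000
Op 2: insert fox -> sets bits 0 3 -> bits=1001001000000
Op 3: query cat -> checks bit5=0, bit6=1 (has a 0) -> no
Op 4: insert yak -> sets bits 1 7 -> bits=1101001100000
Op 5: insert cat -> sets bits 5 6 -> bits=1101011100000
Op 6: query cat -> checks bit5=1, bit6=1 (all 1) -> maybe
Op 7: query fox -> checks bit0=1, bit3=1 (all 1) -> maybe
Op 8: query cow -> checks bit0=1, bit6=1 (all 1) -> maybe
Op 9: query gnu -> checks bit3=1, bit11=0 (has a 0) -> no
Op 10: insert gnu -> sets bits 3 11 -> bits=1101011100010
Query results in order: no maybe maybe maybe no

Answer: no maybe maybe maybe no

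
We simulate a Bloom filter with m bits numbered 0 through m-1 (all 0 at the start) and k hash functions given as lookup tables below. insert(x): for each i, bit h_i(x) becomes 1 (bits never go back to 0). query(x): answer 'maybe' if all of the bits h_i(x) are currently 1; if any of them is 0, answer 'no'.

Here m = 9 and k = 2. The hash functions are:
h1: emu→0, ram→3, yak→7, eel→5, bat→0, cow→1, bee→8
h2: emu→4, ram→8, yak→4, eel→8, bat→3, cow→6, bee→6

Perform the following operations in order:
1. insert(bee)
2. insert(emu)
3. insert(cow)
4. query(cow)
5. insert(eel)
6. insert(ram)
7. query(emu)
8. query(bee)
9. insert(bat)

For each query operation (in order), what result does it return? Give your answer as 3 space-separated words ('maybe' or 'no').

Start: bits=000000000
Op 1: insert bee -> sets bits 6 8 -> bits=000000101
Op 2: insert emu -> sets bits 0 4 -> bits=100010101
Op 3: insert cow -> sets bits 1 6 -> bits=110010101
Op 4: query cow -> checks bit1=1, bit6=1 (all 1) -> maybe
Op 5: insert eel -> sets bits 5 8 -> bits=110011101
Op 6: insert ram -> sets bits 3 8 -> bits=110111101
Op 7: query emu -> checks bit0=1, bit4=1 (all 1) -> maybe
Op 8: query bee -> checks bit6=1, bit8=1 (all 1) -> maybe
Op 9: insert bat -> sets bits 0 3 -> bits=110111101
Query results in order: maybe maybe maybe

Answer: maybe maybe maybe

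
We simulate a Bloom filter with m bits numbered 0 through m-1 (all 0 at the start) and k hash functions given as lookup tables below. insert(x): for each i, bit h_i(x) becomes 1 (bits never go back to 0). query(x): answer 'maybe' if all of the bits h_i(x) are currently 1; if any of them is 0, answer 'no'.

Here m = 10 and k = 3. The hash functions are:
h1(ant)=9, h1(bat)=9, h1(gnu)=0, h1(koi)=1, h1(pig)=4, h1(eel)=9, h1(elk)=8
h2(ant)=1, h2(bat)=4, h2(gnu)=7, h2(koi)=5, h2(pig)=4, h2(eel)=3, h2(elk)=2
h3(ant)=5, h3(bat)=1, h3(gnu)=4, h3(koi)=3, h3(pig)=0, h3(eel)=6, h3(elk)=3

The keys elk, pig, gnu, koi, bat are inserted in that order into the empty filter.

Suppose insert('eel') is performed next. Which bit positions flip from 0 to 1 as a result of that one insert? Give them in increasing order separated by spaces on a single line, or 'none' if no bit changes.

Answer: 6

Derivation:
Start: bits=0000000000
After insert 'elk': sets bits 2 3 8 -> bits=0011000010
After insert 'pig': sets bits 0 4 -> bits=1011100010
After insert 'gnu': sets bits 0 4 7 -> bits=1011100110
After insert 'koi': sets bits 1 3 5 -> bits=1111110110
After insert 'bat': sets bits 1 4 9 -> bits=1111110111
insert 'eel' would touch bits 3 6 9; currently bit3=1, bit6=0, bit9=1
Bits that are 0 among those (would change 0->1): 6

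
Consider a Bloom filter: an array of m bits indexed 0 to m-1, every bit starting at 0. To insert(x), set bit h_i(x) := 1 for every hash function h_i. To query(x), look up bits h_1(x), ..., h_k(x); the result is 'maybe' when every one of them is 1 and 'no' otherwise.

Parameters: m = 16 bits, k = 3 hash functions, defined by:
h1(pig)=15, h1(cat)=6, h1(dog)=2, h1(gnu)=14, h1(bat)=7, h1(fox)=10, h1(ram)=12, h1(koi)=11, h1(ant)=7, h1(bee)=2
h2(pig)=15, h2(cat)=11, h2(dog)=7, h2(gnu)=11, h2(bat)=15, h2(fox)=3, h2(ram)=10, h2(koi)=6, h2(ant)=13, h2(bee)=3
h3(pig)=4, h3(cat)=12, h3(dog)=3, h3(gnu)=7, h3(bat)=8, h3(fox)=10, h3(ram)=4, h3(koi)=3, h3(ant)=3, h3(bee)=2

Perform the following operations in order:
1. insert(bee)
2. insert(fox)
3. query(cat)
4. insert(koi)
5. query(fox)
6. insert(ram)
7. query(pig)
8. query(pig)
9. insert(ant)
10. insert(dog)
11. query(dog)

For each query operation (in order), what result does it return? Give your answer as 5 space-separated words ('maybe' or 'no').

Start: bits=0000000000000000
Op 1: insert bee -> sets bits 2 3 -> bits=0011000000000000
Op 2: insert fox -> sets bits 3 10 -> bits=0011000000100000
Op 3: query cat -> checks bit6=0, bit11=0, bit12=0 (has a 0) -> no
Op 4: insert koi -> sets bits 3 6 11 -> bits=0011001000110000
Op 5: query fox -> checks bit3=1, bit10=1 (all 1) -> maybe
Op 6: insert ram -> sets bits 4 10 12 -> bits=0011101000111000
Op 7: query pig -> checks bit4=1, bit15=0 (has a 0) -> no
Op 8: query pig -> checks bit4=1, bit15=0 (has a 0) -> no
Op 9: insert ant -> sets bits 3 7 13 -> bits=0011101100111100
Op 10: insert dog -> sets bits 2 3 7 -> bits=0011101100111100
Op 11: query dog -> checks bit2=1, bit3=1, bit7=1 (all 1) -> maybe
Query results in order: no maybe no no maybe

Answer: no maybe no no maybe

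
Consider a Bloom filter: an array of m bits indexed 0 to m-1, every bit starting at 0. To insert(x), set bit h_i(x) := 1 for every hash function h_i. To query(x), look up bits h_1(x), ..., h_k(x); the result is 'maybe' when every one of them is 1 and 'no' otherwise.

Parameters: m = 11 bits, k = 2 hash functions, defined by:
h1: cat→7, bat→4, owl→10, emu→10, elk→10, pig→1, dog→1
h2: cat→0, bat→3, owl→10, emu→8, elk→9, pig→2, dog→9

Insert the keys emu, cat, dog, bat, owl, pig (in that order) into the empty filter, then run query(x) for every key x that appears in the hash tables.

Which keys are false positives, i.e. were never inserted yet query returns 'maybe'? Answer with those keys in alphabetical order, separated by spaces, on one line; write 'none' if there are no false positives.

Start: bits=00000000000
After insert 'emu': sets bits 8 10 -> bits=00000000101
After insert 'cat': sets bits 0 7 -> bits=10000001101
After insert 'dog': sets bits 1 9 -> bits=11000001111
After insert 'bat': sets bits 3 4 -> bits=11011001111
After insert 'owl': sets bits 10 -> bits=11011001111
After insert 'pig': sets bits 1 2 -> bits=11111001111
Not inserted: elk — query each against bits=11111001111:
query elk: checks bit9=1, bit10=1 (all 1) -> maybe => FALSE POSITIVE
False positives (alphabetical): elk

Answer: elk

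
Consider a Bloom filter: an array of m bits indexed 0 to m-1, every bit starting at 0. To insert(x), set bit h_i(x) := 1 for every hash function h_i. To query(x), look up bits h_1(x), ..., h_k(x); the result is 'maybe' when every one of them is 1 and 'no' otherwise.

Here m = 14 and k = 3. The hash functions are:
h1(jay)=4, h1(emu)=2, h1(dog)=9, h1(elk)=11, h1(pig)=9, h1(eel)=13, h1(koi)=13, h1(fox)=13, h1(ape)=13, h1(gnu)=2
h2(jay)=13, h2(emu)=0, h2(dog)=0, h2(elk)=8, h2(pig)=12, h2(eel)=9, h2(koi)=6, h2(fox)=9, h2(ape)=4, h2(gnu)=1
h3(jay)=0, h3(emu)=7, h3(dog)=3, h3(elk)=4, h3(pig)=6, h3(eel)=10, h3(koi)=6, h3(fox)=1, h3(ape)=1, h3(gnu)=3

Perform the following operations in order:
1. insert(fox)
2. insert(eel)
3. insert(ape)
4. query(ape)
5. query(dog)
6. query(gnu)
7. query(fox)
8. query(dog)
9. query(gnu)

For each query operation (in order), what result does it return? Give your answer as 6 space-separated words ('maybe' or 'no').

Start: bits=00000000000000
Op 1: insert fox -> sets bits 1 9 13 -> bits=01000000010001
Op 2: insert eel -> sets bits 9 10 13 -> bits=01000000011001
Op 3: insert ape -> sets bits 1 4 13 -> bits=01001000011001
Op 4: query ape -> checks bit1=1, bit4=1, bit13=1 (all 1) -> maybe
Op 5: query dog -> checks bit0=0, bit3=0, bit9=1 (has a 0) -> no
Op 6: query gnu -> checks bit1=1, bit2=0, bit3=0 (has a 0) -> no
Op 7: query fox -> checks bit1=1, bit9=1, bit13=1 (all 1) -> maybe
Op 8: query dog -> checks bit0=0, bit3=0, bit9=1 (has a 0) -> no
Op 9: query gnu -> checks bit1=1, bit2=0, bit3=0 (has a 0) -> no
Query results in order: maybe no no maybe no no

Answer: maybe no no maybe no no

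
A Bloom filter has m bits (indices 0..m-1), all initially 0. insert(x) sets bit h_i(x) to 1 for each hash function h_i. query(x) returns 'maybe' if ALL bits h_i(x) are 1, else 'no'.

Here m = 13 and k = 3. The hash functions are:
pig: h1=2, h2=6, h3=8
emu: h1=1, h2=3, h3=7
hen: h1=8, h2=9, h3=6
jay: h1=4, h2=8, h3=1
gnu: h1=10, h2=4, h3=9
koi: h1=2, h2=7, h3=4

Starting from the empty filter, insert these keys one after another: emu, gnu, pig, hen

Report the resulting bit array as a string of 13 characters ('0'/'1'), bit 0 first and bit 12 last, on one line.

Start: bits=0000000000000
After insert 'emu': sets bits 1 3 7 -> bits=0101000100000
After insert 'gnu': sets bits 4 9 10 -> bits=0101100101100
After insert 'pig': sets bits 2 6 8 -> bits=0111101111100
After insert 'hen': sets bits 6 8 9 -> bits=0111101111100

Answer: 0111101111100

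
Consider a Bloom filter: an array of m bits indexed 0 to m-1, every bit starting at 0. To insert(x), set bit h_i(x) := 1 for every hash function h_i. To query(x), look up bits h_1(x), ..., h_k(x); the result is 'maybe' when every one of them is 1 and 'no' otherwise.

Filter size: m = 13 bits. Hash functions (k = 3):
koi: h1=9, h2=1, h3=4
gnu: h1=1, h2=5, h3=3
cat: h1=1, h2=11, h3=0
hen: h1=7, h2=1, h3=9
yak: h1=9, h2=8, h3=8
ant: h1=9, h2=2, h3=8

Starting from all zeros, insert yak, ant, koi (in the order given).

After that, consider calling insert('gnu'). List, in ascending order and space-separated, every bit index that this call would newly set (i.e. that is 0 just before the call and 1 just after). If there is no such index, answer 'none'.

Answer: 3 5

Derivation:
Start: bits=0000000000000
After insert 'yak': sets bits 8 9 -> bits=0000000011000
After insert 'ant': sets bits 2 8 9 -> bits=0010000011000
After insert 'koi': sets bits 1 4 9 -> bits=0110100011000
insert 'gnu' would touch bits 1 3 5; currently bit1=1, bit3=0, bit5=0
Bits that are 0 among those (would change 0->1): 3 5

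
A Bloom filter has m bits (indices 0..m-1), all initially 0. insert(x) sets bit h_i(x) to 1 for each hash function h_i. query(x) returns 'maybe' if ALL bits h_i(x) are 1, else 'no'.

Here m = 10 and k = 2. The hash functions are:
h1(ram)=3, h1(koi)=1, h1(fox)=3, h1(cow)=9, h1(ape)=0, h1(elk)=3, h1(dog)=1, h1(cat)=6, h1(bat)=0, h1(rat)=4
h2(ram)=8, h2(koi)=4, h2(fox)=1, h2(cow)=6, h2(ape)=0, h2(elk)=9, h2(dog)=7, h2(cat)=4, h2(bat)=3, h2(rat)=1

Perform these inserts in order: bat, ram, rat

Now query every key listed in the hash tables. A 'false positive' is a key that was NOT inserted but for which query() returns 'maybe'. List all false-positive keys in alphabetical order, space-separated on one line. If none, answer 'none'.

Start: bits=0000000000
After insert 'bat': sets bits 0 3 -> bits=1001000000
After insert 'ram': sets bits 3 8 -> bits=1001000010
After insert 'rat': sets bits 1 4 -> bits=1101100010
Not inserted: ape cat cow dog elk fox koi — query each against bits=1101100010:
query ape: checks bit0=1 (all 1) -> maybe => FALSE POSITIVE
query cat: checks bit4=1, bit6=0 (has a 0) -> no => not a false positive
query cow: checks bit6=0, bit9=0 (has a 0) -> no => not a false positive
query dog: checks bit1=1, bit7=0 (has a 0) -> no => not a false positive
query elk: checks bit3=1, bit9=0 (has a 0) -> no => not a false positive
query fox: checks bit1=1, bit3=1 (all 1) -> maybe => FALSE POSITIVE
query koi: checks bit1=1, bit4=1 (all 1) -> maybe => FALSE POSITIVE
False positives (alphabetical): ape fox koi

Answer: ape fox koi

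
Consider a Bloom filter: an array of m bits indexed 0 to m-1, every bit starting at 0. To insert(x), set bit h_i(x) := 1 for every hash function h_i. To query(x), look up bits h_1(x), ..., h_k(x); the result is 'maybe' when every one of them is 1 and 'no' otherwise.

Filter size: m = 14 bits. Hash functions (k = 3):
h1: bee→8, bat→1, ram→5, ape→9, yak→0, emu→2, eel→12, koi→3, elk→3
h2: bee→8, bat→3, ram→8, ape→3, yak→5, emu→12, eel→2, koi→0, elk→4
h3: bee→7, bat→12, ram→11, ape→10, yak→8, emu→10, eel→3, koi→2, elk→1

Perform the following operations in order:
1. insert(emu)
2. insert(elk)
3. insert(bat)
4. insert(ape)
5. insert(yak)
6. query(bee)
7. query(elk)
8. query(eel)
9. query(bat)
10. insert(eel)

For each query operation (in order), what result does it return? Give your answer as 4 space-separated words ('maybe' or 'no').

Answer: no maybe maybe maybe

Derivation:
Start: bits=00000000000000
Op 1: insert emu -> sets bits 2 10 12 -> bits=00100000001010
Op 2: insert elk -> sets bits 1 3 4 -> bits=01111000001010
Op 3: insert bat -> sets bits 1 3 12 -> bits=01111000001010
Op 4: insert ape -> sets bits 3 9 10 -> bits=01111000011010
Op 5: insert yak -> sets bits 0 5 8 -> bits=11111100111010
Op 6: query bee -> checks bit7=0, bit8=1 (has a 0) -> no
Op 7: query elk -> checks bit1=1, bit3=1, bit4=1 (all 1) -> maybe
Op 8: query eel -> checks bit2=1, bit3=1, bit12=1 (all 1) -> maybe
Op 9: query bat -> checks bit1=1, bit3=1, bit12=1 (all 1) -> maybe
Op 10: insert eel -> sets bits 2 3 12 -> bits=11111100111010
Query results in order: no maybe maybe maybe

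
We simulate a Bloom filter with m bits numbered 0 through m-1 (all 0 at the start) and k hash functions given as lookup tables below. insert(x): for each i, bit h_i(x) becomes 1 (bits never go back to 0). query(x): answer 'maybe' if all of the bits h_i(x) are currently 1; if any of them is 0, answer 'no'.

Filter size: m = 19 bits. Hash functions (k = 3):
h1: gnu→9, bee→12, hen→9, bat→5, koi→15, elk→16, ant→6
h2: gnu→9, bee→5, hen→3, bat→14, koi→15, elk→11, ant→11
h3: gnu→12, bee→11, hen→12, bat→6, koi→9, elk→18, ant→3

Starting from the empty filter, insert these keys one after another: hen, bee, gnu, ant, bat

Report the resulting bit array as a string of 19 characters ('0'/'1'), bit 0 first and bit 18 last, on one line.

Answer: 0001011001011010000

Derivation:
Start: bits=0000000000000000000
After insert 'hen': sets bits 3 9 12 -> bits=0001000001001000000
After insert 'bee': sets bits 5 11 12 -> bits=0001010001011000000
After insert 'gnu': sets bits 9 12 -> bits=0001010001011000000
After insert 'ant': sets bits 3 6 11 -> bits=0001011001011000000
After insert 'bat': sets bits 5 6 14 -> bits=0001011001011010000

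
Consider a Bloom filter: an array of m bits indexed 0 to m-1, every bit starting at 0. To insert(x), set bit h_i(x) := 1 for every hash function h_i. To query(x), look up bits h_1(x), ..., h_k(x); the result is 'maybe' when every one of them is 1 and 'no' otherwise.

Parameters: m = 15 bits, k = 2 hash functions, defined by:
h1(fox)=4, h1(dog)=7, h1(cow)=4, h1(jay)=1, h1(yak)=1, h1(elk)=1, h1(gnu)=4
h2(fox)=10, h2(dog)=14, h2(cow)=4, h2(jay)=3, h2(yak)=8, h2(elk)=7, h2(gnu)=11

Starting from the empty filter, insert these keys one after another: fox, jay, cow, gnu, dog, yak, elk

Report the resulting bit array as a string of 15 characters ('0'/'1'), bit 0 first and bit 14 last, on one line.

Answer: 010110011011001

Derivation:
Start: bits=000000000000000
After insert 'fox': sets bits 4 10 -> bits=000010000010000
After insert 'jay': sets bits 1 3 -> bits=010110000010000
After insert 'cow': sets bits 4 -> bits=010110000010000
After insert 'gnu': sets bits 4 11 -> bits=010110000011000
After insert 'dog': sets bits 7 14 -> bits=010110010011001
After insert 'yak': sets bits 1 8 -> bits=010110011011001
After insert 'elk': sets bits 1 7 -> bits=010110011011001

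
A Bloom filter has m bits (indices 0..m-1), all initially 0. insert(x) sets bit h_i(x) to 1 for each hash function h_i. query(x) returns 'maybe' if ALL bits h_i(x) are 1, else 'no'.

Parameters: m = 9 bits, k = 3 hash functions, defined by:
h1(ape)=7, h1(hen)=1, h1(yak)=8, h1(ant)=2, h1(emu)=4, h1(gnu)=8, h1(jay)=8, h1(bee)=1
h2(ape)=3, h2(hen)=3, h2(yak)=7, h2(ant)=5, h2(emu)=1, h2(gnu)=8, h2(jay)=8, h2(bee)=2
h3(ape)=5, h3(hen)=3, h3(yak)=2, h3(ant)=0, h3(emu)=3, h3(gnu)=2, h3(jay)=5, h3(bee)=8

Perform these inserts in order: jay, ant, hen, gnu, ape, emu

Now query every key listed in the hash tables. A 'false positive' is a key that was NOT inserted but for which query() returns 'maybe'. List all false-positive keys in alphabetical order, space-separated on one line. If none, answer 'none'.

Start: bits=000000000
After insert 'jay': sets bits 5 8 -> bits=000001001
After insert 'ant': sets bits 0 2 5 -> bits=101001001
After insert 'hen': sets bits 1 3 -> bits=111101001
After insert 'gnu': sets bits 2 8 -> bits=111101001
After insert 'ape': sets bits 3 5 7 -> bits=111101011
After insert 'emu': sets bits 1 3 4 -> bits=111111011
Not inserted: bee yak — query each against bits=111111011:
query bee: checks bit1=1, bit2=1, bit8=1 (all 1) -> maybe => FALSE POSITIVE
query yak: checks bit2=1, bit7=1, bit8=1 (all 1) -> maybe => FALSE POSITIVE
False positives (alphabetical): bee yak

Answer: bee yak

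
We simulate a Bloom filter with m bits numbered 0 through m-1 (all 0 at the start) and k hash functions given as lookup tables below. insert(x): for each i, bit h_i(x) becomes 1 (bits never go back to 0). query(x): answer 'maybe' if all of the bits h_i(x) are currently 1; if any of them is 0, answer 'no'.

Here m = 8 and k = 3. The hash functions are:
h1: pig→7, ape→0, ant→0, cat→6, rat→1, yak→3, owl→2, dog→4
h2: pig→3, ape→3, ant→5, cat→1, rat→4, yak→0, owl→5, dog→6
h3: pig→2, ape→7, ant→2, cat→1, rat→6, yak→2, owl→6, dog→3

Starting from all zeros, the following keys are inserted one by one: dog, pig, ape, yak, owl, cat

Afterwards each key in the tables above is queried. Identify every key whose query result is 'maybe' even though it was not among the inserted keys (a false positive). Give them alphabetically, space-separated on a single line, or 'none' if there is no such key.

Answer: ant rat

Derivation:
Start: bits=00000000
After insert 'dog': sets bits 3 4 6 -> bits=00011010
After insert 'pig': sets bits 2 3 7 -> bits=00111011
After insert 'ape': sets bits 0 3 7 -> bits=10111011
After insert 'yak': sets bits 0 2 3 -> bits=10111011
After insert 'owl': sets bits 2 5 6 -> bits=10111111
After insert 'cat': sets bits 1 6 -> bits=11111111
Not inserted: ant rat — query each against bits=11111111:
query ant: checks bit0=1, bit2=1, bit5=1 (all 1) -> maybe => FALSE POSITIVE
query rat: checks bit1=1, bit4=1, bit6=1 (all 1) -> maybe => FALSE POSITIVE
False positives (alphabetical): ant rat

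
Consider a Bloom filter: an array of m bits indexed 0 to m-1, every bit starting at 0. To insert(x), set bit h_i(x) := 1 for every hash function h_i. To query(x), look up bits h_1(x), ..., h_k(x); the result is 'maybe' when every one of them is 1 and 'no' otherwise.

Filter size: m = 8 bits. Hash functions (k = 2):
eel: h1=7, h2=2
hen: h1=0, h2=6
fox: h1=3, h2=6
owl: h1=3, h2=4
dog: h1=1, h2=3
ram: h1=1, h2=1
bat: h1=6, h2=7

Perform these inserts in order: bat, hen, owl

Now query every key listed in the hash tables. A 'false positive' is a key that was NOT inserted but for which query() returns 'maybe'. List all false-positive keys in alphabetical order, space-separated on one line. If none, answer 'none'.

Answer: fox

Derivation:
Start: bits=00000000
After insert 'bat': sets bits 6 7 -> bits=00000011
After insert 'hen': sets bits 0 6 -> bits=10000011
After insert 'owl': sets bits 3 4 -> bits=10011011
Not inserted: dog eel fox ram — query each against bits=10011011:
query dog: checks bit1=0, bit3=1 (has a 0) -> no => not a false positive
query eel: checks bit2=0, bit7=1 (has a 0) -> no => not a false positive
query fox: checks bit3=1, bit6=1 (all 1) -> maybe => FALSE POSITIVE
query ram: checks bit1=0 (has a 0) -> no => not a false positive
False positives (alphabetical): fox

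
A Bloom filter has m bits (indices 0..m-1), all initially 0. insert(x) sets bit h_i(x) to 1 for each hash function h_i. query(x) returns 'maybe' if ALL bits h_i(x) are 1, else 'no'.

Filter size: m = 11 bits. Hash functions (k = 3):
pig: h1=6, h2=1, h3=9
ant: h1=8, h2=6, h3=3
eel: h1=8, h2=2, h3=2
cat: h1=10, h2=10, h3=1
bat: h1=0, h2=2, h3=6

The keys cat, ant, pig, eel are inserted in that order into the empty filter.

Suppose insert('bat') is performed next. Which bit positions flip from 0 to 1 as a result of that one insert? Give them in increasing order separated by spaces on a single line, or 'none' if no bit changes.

Start: bits=00000000000
After insert 'cat': sets bits 1 10 -> bits=01000000001
After insert 'ant': sets bits 3 6 8 -> bits=01010010101
After insert 'pig': sets bits 1 6 9 -> bits=01010010111
After insert 'eel': sets bits 2 8 -> bits=01110010111
insert 'bat' would touch bits 0 2 6; currently bit0=0, bit2=1, bit6=1
Bits that are 0 among those (would change 0->1): 0

Answer: 0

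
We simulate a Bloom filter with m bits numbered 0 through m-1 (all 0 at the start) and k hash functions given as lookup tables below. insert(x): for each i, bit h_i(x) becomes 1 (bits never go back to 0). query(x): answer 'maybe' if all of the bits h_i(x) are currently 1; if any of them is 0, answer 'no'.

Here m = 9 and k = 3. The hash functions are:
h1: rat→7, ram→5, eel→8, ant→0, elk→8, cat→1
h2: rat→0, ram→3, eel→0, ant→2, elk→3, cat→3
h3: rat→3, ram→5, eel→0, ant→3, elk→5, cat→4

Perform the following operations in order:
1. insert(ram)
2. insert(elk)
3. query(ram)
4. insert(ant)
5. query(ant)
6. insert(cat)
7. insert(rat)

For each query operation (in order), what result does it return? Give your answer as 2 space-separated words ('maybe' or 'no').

Answer: maybe maybe

Derivation:
Start: bits=000000000
Op 1: insert ram -> sets bits 3 5 -> bits=000101000
Op 2: insert elk -> sets bits 3 5 8 -> bits=000101001
Op 3: query ram -> checks bit3=1, bit5=1 (all 1) -> maybe
Op 4: insert ant -> sets bits 0 2 3 -> bits=101101001
Op 5: query ant -> checks bit0=1, bit2=1, bit3=1 (all 1) -> maybe
Op 6: insert cat -> sets bits 1 3 4 -> bits=111111001
Op 7: insert rat -> sets bits 0 3 7 -> bits=111111011
Query results in order: maybe maybe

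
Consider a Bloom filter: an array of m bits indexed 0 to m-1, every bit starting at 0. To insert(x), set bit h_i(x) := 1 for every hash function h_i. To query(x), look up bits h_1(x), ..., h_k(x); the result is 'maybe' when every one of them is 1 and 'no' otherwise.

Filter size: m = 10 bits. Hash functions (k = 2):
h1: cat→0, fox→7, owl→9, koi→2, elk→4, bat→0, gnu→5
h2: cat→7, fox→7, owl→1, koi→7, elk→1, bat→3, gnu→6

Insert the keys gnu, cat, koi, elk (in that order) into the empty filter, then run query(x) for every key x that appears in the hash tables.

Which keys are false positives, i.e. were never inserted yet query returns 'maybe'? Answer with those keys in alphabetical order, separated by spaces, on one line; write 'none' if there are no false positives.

Answer: fox

Derivation:
Start: bits=0000000000
After insert 'gnu': sets bits 5 6 -> bits=0000011000
After insert 'cat': sets bits 0 7 -> bits=1000011100
After insert 'koi': sets bits 2 7 -> bits=1010011100
After insert 'elk': sets bits 1 4 -> bits=1110111100
Not inserted: bat fox owl — query each against bits=1110111100:
query bat: checks bit0=1, bit3=0 (has a 0) -> no => not a false positive
query fox: checks bit7=1 (all 1) -> maybe => FALSE POSITIVE
query owl: checks bit1=1, bit9=0 (has a 0) -> no => not a false positive
False positives (alphabetical): fox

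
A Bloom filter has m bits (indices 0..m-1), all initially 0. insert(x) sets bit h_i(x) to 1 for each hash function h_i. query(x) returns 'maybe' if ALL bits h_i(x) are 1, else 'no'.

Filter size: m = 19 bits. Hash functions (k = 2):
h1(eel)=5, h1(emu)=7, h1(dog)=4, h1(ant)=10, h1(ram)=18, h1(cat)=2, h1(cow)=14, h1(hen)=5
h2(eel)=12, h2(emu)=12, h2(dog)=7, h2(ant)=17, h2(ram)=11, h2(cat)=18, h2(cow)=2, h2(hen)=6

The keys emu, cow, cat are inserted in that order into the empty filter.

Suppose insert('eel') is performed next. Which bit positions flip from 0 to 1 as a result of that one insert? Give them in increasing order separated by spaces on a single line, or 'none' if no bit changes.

Start: bits=0000000000000000000
After insert 'emu': sets bits 7 12 -> bits=0000000100001000000
After insert 'cow': sets bits 2 14 -> bits=0010000100001010000
After insert 'cat': sets bits 2 18 -> bits=0010000100001010001
insert 'eel' would touch bits 5 12; currently bit5=0, bit12=1
Bits that are 0 among those (would change 0->1): 5

Answer: 5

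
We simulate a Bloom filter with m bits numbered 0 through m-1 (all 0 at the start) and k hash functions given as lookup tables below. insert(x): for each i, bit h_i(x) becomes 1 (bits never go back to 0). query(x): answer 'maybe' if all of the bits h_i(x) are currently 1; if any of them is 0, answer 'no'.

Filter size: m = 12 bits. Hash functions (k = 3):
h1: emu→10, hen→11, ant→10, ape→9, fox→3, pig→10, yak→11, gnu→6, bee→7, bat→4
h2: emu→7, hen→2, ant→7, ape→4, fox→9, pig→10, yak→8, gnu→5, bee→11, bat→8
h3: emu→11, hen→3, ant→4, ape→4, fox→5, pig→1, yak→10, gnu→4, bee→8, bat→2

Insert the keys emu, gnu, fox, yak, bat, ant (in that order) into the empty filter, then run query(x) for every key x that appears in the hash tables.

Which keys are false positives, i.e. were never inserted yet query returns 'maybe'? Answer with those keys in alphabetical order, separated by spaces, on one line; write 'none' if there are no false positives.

Answer: ape bee hen

Derivation:
Start: bits=000000000000
After insert 'emu': sets bits 7 10 11 -> bits=000000010011
After insert 'gnu': sets bits 4 5 6 -> bits=000011110011
After insert 'fox': sets bits 3 5 9 -> bits=000111110111
After insert 'yak': sets bits 8 10 11 -> bits=000111111111
After insert 'bat': sets bits 2 4 8 -> bits=001111111111
After insert 'ant': sets bits 4 7 10 -> bits=001111111111
Not inserted: ape bee hen pig — query each against bits=001111111111:
query ape: checks bit4=1, bit9=1 (all 1) -> maybe => FALSE POSITIVE
query bee: checks bit7=1, bit8=1, bit11=1 (all 1) -> maybe => FALSE POSITIVE
query hen: checks bit2=1, bit3=1, bit11=1 (all 1) -> maybe => FALSE POSITIVE
query pig: checks bit1=0, bit10=1 (has a 0) -> no => not a false positive
False positives (alphabetical): ape bee hen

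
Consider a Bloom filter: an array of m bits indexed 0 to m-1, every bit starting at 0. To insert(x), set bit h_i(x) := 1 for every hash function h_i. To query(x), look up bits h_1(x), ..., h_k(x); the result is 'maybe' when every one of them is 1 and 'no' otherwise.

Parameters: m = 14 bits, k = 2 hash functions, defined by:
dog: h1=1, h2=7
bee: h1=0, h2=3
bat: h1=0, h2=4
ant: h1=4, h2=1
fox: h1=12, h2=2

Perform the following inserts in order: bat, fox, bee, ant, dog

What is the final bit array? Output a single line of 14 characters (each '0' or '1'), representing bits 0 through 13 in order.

Start: bits=00000000000000
After insert 'bat': sets bits 0 4 -> bits=10001000000000
After insert 'fox': sets bits 2 12 -> bits=10101000000010
After insert 'bee': sets bits 0 3 -> bits=10111000000010
After insert 'ant': sets bits 1 4 -> bits=11111000000010
After insert 'dog': sets bits 1 7 -> bits=11111001000010

Answer: 11111001000010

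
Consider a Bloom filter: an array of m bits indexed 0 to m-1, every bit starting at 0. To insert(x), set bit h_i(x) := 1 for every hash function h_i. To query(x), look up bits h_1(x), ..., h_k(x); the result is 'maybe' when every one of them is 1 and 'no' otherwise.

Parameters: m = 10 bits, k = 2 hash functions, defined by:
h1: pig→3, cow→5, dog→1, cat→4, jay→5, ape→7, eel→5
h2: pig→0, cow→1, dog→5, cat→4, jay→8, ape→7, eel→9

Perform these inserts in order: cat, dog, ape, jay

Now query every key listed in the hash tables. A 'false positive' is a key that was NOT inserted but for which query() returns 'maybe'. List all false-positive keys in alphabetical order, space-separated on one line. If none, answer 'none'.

Answer: cow

Derivation:
Start: bits=0000000000
After insert 'cat': sets bits 4 -> bits=0000100000
After insert 'dog': sets bits 1 5 -> bits=0100110000
After insert 'ape': sets bits 7 -> bits=0100110100
After insert 'jay': sets bits 5 8 -> bits=0100110110
Not inserted: cow eel pig — query each against bits=0100110110:
query cow: checks bit1=1, bit5=1 (all 1) -> maybe => FALSE POSITIVE
query eel: checks bit5=1, bit9=0 (has a 0) -> no => not a false positive
query pig: checks bit0=0, bit3=0 (has a 0) -> no => not a false positive
False positives (alphabetical): cow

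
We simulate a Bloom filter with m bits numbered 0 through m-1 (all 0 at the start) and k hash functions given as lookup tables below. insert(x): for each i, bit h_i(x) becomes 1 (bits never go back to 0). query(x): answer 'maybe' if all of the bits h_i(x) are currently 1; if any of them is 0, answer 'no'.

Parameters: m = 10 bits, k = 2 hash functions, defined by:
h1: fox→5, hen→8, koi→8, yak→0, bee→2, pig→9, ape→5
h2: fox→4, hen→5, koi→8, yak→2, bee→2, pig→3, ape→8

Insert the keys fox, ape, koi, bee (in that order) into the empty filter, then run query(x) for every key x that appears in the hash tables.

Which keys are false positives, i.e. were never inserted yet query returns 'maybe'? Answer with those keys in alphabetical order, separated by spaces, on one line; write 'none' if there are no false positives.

Start: bits=0000000000
After insert 'fox': sets bits 4 5 -> bits=0000110000
After insert 'ape': sets bits 5 8 -> bits=0000110010
After insert 'koi': sets bits 8 -> bits=0000110010
After insert 'bee': sets bits 2 -> bits=0010110010
Not inserted: hen pig yak — query each against bits=0010110010:
query hen: checks bit5=1, bit8=1 (all 1) -> maybe => FALSE POSITIVE
query pig: checks bit3=0, bit9=0 (has a 0) -> no => not a false positive
query yak: checks bit0=0, bit2=1 (has a 0) -> no => not a false positive
False positives (alphabetical): hen

Answer: hen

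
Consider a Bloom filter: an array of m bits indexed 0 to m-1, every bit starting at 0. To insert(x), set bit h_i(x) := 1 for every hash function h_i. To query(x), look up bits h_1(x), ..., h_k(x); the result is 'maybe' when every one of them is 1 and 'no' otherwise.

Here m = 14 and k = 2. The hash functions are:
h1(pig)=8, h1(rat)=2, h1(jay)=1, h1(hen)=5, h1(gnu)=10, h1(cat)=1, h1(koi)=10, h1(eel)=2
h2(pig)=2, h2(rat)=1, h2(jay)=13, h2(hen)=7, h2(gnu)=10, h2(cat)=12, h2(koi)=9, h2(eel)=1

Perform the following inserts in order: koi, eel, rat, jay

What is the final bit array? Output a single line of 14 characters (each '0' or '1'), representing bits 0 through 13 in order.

Answer: 01100000011001

Derivation:
Start: bits=00000000000000
After insert 'koi': sets bits 9 10 -> bits=00000000011000
After insert 'eel': sets bits 1 2 -> bits=01100000011000
After insert 'rat': sets bits 1 2 -> bits=01100000011000
After insert 'jay': sets bits 1 13 -> bits=01100000011001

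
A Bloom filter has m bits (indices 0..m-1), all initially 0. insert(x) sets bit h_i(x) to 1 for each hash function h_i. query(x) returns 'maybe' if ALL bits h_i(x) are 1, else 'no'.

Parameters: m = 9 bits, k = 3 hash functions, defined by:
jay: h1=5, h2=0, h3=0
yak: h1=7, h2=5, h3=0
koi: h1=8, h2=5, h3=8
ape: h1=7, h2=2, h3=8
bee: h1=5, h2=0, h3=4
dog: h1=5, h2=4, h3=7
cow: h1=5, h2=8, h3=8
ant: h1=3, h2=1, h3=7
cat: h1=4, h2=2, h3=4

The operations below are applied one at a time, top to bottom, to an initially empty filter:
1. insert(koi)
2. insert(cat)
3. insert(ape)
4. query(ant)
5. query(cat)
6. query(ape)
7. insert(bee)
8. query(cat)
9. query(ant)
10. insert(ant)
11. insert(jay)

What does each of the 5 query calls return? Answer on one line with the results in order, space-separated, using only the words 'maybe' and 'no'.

Start: bits=000000000
Op 1: insert koi -> sets bits 5 8 -> bits=000001001
Op 2: insert cat -> sets bits 2 4 -> bits=001011001
Op 3: insert ape -> sets bits 2 7 8 -> bits=001011011
Op 4: query ant -> checks bit1=0, bit3=0, bit7=1 (has a 0) -> no
Op 5: query cat -> checks bit2=1, bit4=1 (all 1) -> maybe
Op 6: query ape -> checks bit2=1, bit7=1, bit8=1 (all 1) -> maybe
Op 7: insert bee -> sets bits 0 4 5 -> bits=101011011
Op 8: query cat -> checks bit2=1, bit4=1 (all 1) -> maybe
Op 9: query ant -> checks bit1=0, bit3=0, bit7=1 (has a 0) -> no
Op 10: insert ant -> sets bits 1 3 7 -> bits=111111011
Op 11: insert jay -> sets bits 0 5 -> bits=111111011
Query results in order: no maybe maybe maybe no

Answer: no maybe maybe maybe no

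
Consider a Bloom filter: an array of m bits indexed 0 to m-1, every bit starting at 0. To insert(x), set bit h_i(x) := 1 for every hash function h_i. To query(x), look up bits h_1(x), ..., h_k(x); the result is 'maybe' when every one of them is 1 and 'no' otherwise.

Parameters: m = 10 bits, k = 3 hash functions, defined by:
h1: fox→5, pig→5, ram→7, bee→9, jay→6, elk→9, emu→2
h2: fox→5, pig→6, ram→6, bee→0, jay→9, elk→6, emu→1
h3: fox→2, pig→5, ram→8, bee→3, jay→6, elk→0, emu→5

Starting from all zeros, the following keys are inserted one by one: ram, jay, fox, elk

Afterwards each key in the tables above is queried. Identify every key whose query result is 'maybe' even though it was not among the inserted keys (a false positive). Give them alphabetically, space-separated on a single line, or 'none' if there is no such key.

Start: bits=0000000000
After insert 'ram': sets bits 6 7 8 -> bits=0000001110
After insert 'jay': sets bits 6 9 -> bits=0000001111
After insert 'fox': sets bits 2 5 -> bits=0010011111
After insert 'elk': sets bits 0 6 9 -> bits=1010011111
Not inserted: bee emu pig — query each against bits=1010011111:
query bee: checks bit0=1, bit3=0, bit9=1 (has a 0) -> no => not a false positive
query emu: checks bit1=0, bit2=1, bit5=1 (has a 0) -> no => not a false positive
query pig: checks bit5=1, bit6=1 (all 1) -> maybe => FALSE POSITIVE
False positives (alphabetical): pig

Answer: pig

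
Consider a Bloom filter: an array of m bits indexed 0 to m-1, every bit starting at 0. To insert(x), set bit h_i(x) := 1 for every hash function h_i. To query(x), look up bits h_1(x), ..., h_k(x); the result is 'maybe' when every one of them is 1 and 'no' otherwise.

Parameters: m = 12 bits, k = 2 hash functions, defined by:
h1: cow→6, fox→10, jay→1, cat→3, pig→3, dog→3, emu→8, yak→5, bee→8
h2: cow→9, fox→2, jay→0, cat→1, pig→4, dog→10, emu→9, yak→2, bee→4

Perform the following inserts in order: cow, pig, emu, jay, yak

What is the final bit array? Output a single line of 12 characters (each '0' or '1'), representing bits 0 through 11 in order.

Start: bits=000000000000
After insert 'cow': sets bits 6 9 -> bits=000000100100
After insert 'pig': sets bits 3 4 -> bits=000110100100
After insert 'emu': sets bits 8 9 -> bits=000110101100
After insert 'jay': sets bits 0 1 -> bits=110110101100
After insert 'yak': sets bits 2 5 -> bits=111111101100

Answer: 111111101100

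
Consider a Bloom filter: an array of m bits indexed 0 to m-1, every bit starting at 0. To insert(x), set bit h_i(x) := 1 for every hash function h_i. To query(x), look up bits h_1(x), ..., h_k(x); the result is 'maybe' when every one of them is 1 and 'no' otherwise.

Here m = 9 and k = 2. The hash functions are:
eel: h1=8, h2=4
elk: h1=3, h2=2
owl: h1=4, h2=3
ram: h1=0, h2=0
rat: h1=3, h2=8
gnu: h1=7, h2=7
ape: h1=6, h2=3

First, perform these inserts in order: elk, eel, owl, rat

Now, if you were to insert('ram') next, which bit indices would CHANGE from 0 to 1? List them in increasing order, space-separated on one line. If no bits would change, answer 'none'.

Answer: 0

Derivation:
Start: bits=000000000
After insert 'elk': sets bits 2 3 -> bits=001100000
After insert 'eel': sets bits 4 8 -> bits=001110001
After insert 'owl': sets bits 3 4 -> bits=001110001
After insert 'rat': sets bits 3 8 -> bits=001110001
insert 'ram' would touch bits 0; currently bit0=0
Bits that are 0 among those (would change 0->1): 0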